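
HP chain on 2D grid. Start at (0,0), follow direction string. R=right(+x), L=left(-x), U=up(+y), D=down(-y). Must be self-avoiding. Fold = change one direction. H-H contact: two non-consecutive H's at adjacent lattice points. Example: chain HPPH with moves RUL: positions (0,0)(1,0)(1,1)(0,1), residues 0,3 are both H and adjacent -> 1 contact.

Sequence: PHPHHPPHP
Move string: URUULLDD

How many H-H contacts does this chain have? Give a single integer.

Answer: 0

Derivation:
Positions: [(0, 0), (0, 1), (1, 1), (1, 2), (1, 3), (0, 3), (-1, 3), (-1, 2), (-1, 1)]
No H-H contacts found.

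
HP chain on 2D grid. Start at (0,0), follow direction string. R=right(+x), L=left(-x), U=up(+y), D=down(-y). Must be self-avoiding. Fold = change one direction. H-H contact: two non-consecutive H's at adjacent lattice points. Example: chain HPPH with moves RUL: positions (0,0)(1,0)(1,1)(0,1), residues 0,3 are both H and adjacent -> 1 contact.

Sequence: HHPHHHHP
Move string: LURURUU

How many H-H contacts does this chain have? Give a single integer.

Positions: [(0, 0), (-1, 0), (-1, 1), (0, 1), (0, 2), (1, 2), (1, 3), (1, 4)]
H-H contact: residue 0 @(0,0) - residue 3 @(0, 1)

Answer: 1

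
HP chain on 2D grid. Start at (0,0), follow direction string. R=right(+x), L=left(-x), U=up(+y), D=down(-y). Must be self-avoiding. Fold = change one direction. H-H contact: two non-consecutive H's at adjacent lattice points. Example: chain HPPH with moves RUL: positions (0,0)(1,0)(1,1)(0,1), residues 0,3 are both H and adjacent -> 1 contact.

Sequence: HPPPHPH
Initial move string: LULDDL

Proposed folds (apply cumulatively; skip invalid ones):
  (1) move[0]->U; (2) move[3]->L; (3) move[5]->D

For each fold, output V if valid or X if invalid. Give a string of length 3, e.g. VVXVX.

Initial: LULDDL -> [(0, 0), (-1, 0), (-1, 1), (-2, 1), (-2, 0), (-2, -1), (-3, -1)]
Fold 1: move[0]->U => UULDDL VALID
Fold 2: move[3]->L => UULLDL VALID
Fold 3: move[5]->D => UULLDD VALID

Answer: VVV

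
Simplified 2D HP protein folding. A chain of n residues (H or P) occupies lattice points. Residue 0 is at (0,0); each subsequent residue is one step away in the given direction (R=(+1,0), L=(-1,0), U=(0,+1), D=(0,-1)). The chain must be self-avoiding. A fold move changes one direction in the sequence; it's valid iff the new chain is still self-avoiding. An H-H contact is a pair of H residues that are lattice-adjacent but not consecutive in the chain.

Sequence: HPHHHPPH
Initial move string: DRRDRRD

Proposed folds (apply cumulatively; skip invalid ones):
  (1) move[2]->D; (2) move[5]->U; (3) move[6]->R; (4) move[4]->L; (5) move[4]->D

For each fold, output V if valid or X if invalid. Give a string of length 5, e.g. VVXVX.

Initial: DRRDRRD -> [(0, 0), (0, -1), (1, -1), (2, -1), (2, -2), (3, -2), (4, -2), (4, -3)]
Fold 1: move[2]->D => DRDDRRD VALID
Fold 2: move[5]->U => DRDDRUD INVALID (collision), skipped
Fold 3: move[6]->R => DRDDRRR VALID
Fold 4: move[4]->L => DRDDLRR INVALID (collision), skipped
Fold 5: move[4]->D => DRDDDRR VALID

Answer: VXVXV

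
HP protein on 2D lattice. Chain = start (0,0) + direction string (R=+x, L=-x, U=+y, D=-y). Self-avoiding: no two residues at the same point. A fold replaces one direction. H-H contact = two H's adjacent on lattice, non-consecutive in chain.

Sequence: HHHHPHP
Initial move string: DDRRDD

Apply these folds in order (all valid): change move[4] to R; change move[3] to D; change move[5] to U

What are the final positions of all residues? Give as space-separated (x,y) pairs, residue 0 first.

Answer: (0,0) (0,-1) (0,-2) (1,-2) (1,-3) (2,-3) (2,-2)

Derivation:
Initial moves: DDRRDD
Fold: move[4]->R => DDRRRD (positions: [(0, 0), (0, -1), (0, -2), (1, -2), (2, -2), (3, -2), (3, -3)])
Fold: move[3]->D => DDRDRD (positions: [(0, 0), (0, -1), (0, -2), (1, -2), (1, -3), (2, -3), (2, -4)])
Fold: move[5]->U => DDRDRU (positions: [(0, 0), (0, -1), (0, -2), (1, -2), (1, -3), (2, -3), (2, -2)])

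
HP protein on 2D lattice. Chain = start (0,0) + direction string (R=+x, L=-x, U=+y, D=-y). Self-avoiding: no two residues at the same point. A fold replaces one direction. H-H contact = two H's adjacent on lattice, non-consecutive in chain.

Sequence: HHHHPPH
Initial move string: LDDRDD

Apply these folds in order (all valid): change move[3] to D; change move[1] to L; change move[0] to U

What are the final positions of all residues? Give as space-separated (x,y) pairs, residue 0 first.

Answer: (0,0) (0,1) (-1,1) (-1,0) (-1,-1) (-1,-2) (-1,-3)

Derivation:
Initial moves: LDDRDD
Fold: move[3]->D => LDDDDD (positions: [(0, 0), (-1, 0), (-1, -1), (-1, -2), (-1, -3), (-1, -4), (-1, -5)])
Fold: move[1]->L => LLDDDD (positions: [(0, 0), (-1, 0), (-2, 0), (-2, -1), (-2, -2), (-2, -3), (-2, -4)])
Fold: move[0]->U => ULDDDD (positions: [(0, 0), (0, 1), (-1, 1), (-1, 0), (-1, -1), (-1, -2), (-1, -3)])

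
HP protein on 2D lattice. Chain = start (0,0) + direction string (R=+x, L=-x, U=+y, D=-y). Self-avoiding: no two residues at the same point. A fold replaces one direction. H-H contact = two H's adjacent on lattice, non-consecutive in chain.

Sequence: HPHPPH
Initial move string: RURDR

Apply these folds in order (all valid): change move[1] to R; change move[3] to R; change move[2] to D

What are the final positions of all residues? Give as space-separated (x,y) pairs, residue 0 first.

Initial moves: RURDR
Fold: move[1]->R => RRRDR (positions: [(0, 0), (1, 0), (2, 0), (3, 0), (3, -1), (4, -1)])
Fold: move[3]->R => RRRRR (positions: [(0, 0), (1, 0), (2, 0), (3, 0), (4, 0), (5, 0)])
Fold: move[2]->D => RRDRR (positions: [(0, 0), (1, 0), (2, 0), (2, -1), (3, -1), (4, -1)])

Answer: (0,0) (1,0) (2,0) (2,-1) (3,-1) (4,-1)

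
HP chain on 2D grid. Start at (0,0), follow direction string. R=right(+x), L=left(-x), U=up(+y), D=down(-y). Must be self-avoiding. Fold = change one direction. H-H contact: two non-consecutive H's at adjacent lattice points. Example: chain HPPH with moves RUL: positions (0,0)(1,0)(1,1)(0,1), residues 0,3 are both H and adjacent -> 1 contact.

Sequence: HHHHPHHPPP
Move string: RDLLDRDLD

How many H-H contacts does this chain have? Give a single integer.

Positions: [(0, 0), (1, 0), (1, -1), (0, -1), (-1, -1), (-1, -2), (0, -2), (0, -3), (-1, -3), (-1, -4)]
H-H contact: residue 0 @(0,0) - residue 3 @(0, -1)
H-H contact: residue 3 @(0,-1) - residue 6 @(0, -2)

Answer: 2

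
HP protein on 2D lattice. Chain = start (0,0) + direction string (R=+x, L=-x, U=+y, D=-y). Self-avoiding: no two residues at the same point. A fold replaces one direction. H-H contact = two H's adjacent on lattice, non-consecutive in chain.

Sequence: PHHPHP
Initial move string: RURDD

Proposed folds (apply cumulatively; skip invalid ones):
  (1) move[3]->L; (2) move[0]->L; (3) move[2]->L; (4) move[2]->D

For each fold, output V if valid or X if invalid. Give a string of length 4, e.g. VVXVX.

Answer: XXXX

Derivation:
Initial: RURDD -> [(0, 0), (1, 0), (1, 1), (2, 1), (2, 0), (2, -1)]
Fold 1: move[3]->L => RURLD INVALID (collision), skipped
Fold 2: move[0]->L => LURDD INVALID (collision), skipped
Fold 3: move[2]->L => RULDD INVALID (collision), skipped
Fold 4: move[2]->D => RUDDD INVALID (collision), skipped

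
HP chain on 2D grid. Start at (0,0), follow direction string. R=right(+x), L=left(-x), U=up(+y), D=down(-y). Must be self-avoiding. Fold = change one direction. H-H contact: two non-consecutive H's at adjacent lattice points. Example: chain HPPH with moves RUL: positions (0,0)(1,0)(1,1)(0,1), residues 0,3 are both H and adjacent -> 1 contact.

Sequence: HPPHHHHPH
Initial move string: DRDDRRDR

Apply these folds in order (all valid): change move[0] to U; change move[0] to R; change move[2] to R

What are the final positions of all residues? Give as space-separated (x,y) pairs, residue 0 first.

Initial moves: DRDDRRDR
Fold: move[0]->U => URDDRRDR (positions: [(0, 0), (0, 1), (1, 1), (1, 0), (1, -1), (2, -1), (3, -1), (3, -2), (4, -2)])
Fold: move[0]->R => RRDDRRDR (positions: [(0, 0), (1, 0), (2, 0), (2, -1), (2, -2), (3, -2), (4, -2), (4, -3), (5, -3)])
Fold: move[2]->R => RRRDRRDR (positions: [(0, 0), (1, 0), (2, 0), (3, 0), (3, -1), (4, -1), (5, -1), (5, -2), (6, -2)])

Answer: (0,0) (1,0) (2,0) (3,0) (3,-1) (4,-1) (5,-1) (5,-2) (6,-2)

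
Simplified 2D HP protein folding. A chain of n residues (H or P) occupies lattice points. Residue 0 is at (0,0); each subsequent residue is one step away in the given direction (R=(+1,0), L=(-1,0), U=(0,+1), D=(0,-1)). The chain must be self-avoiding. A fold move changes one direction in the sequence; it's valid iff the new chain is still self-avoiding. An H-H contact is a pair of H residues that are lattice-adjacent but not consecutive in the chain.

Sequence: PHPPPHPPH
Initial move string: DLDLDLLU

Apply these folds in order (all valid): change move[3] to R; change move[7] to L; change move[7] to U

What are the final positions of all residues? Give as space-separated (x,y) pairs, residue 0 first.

Answer: (0,0) (0,-1) (-1,-1) (-1,-2) (0,-2) (0,-3) (-1,-3) (-2,-3) (-2,-2)

Derivation:
Initial moves: DLDLDLLU
Fold: move[3]->R => DLDRDLLU (positions: [(0, 0), (0, -1), (-1, -1), (-1, -2), (0, -2), (0, -3), (-1, -3), (-2, -3), (-2, -2)])
Fold: move[7]->L => DLDRDLLL (positions: [(0, 0), (0, -1), (-1, -1), (-1, -2), (0, -2), (0, -3), (-1, -3), (-2, -3), (-3, -3)])
Fold: move[7]->U => DLDRDLLU (positions: [(0, 0), (0, -1), (-1, -1), (-1, -2), (0, -2), (0, -3), (-1, -3), (-2, -3), (-2, -2)])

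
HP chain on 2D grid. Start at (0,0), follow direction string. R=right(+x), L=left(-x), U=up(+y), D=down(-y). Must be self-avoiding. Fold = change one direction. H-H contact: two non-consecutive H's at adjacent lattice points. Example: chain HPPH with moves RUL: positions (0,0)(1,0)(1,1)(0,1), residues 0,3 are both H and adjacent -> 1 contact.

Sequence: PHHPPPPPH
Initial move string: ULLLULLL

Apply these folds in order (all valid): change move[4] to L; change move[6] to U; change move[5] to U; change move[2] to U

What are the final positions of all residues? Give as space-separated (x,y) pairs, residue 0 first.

Answer: (0,0) (0,1) (-1,1) (-1,2) (-2,2) (-3,2) (-3,3) (-3,4) (-4,4)

Derivation:
Initial moves: ULLLULLL
Fold: move[4]->L => ULLLLLLL (positions: [(0, 0), (0, 1), (-1, 1), (-2, 1), (-3, 1), (-4, 1), (-5, 1), (-6, 1), (-7, 1)])
Fold: move[6]->U => ULLLLLUL (positions: [(0, 0), (0, 1), (-1, 1), (-2, 1), (-3, 1), (-4, 1), (-5, 1), (-5, 2), (-6, 2)])
Fold: move[5]->U => ULLLLUUL (positions: [(0, 0), (0, 1), (-1, 1), (-2, 1), (-3, 1), (-4, 1), (-4, 2), (-4, 3), (-5, 3)])
Fold: move[2]->U => ULULLUUL (positions: [(0, 0), (0, 1), (-1, 1), (-1, 2), (-2, 2), (-3, 2), (-3, 3), (-3, 4), (-4, 4)])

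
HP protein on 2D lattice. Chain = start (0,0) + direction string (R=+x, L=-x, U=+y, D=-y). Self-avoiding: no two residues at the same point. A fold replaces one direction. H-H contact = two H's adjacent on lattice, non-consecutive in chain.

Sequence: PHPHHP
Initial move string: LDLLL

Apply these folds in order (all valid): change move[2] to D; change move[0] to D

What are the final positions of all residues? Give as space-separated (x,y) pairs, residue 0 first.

Initial moves: LDLLL
Fold: move[2]->D => LDDLL (positions: [(0, 0), (-1, 0), (-1, -1), (-1, -2), (-2, -2), (-3, -2)])
Fold: move[0]->D => DDDLL (positions: [(0, 0), (0, -1), (0, -2), (0, -3), (-1, -3), (-2, -3)])

Answer: (0,0) (0,-1) (0,-2) (0,-3) (-1,-3) (-2,-3)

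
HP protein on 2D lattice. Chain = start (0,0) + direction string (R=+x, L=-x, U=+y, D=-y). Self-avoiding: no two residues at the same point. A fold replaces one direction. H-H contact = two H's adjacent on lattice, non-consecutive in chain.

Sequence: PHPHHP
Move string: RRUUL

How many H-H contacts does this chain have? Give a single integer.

Answer: 0

Derivation:
Positions: [(0, 0), (1, 0), (2, 0), (2, 1), (2, 2), (1, 2)]
No H-H contacts found.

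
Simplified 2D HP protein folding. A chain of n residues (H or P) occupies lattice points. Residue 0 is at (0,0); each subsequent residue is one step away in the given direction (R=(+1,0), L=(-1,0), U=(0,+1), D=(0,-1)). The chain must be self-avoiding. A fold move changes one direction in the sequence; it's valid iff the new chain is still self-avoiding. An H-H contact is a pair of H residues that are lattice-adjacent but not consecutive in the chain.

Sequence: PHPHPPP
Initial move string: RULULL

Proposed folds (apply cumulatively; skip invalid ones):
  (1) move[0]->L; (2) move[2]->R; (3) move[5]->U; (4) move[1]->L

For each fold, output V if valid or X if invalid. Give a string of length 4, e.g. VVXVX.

Answer: VVVX

Derivation:
Initial: RULULL -> [(0, 0), (1, 0), (1, 1), (0, 1), (0, 2), (-1, 2), (-2, 2)]
Fold 1: move[0]->L => LULULL VALID
Fold 2: move[2]->R => LURULL VALID
Fold 3: move[5]->U => LURULU VALID
Fold 4: move[1]->L => LLRULU INVALID (collision), skipped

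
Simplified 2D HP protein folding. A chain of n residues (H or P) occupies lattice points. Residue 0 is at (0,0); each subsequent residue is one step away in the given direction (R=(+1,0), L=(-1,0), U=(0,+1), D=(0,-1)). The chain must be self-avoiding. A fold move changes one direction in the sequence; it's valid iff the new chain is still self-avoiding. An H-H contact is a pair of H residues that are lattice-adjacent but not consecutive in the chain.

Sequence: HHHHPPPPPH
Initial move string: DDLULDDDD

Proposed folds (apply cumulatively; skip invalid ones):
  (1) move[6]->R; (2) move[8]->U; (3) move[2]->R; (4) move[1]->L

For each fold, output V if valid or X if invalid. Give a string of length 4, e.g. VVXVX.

Initial: DDLULDDDD -> [(0, 0), (0, -1), (0, -2), (-1, -2), (-1, -1), (-2, -1), (-2, -2), (-2, -3), (-2, -4), (-2, -5)]
Fold 1: move[6]->R => DDLULDRDD INVALID (collision), skipped
Fold 2: move[8]->U => DDLULDDDU INVALID (collision), skipped
Fold 3: move[2]->R => DDRULDDDD INVALID (collision), skipped
Fold 4: move[1]->L => DLLULDDDD VALID

Answer: XXXV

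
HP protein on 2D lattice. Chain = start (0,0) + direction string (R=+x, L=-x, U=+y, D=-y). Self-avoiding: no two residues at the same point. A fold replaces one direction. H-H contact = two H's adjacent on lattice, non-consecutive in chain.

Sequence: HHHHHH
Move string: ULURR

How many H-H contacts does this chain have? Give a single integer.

Answer: 1

Derivation:
Positions: [(0, 0), (0, 1), (-1, 1), (-1, 2), (0, 2), (1, 2)]
H-H contact: residue 1 @(0,1) - residue 4 @(0, 2)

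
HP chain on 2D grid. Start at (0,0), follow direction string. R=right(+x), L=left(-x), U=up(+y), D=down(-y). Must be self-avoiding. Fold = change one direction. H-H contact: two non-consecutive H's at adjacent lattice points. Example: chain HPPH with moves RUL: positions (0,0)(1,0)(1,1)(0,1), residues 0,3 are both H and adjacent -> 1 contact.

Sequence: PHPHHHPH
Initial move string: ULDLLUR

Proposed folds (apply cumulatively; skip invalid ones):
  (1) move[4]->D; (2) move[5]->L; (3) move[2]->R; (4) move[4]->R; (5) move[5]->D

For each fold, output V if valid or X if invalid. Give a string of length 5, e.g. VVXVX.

Initial: ULDLLUR -> [(0, 0), (0, 1), (-1, 1), (-1, 0), (-2, 0), (-3, 0), (-3, 1), (-2, 1)]
Fold 1: move[4]->D => ULDLDUR INVALID (collision), skipped
Fold 2: move[5]->L => ULDLLLR INVALID (collision), skipped
Fold 3: move[2]->R => ULRLLUR INVALID (collision), skipped
Fold 4: move[4]->R => ULDLRUR INVALID (collision), skipped
Fold 5: move[5]->D => ULDLLDR VALID

Answer: XXXXV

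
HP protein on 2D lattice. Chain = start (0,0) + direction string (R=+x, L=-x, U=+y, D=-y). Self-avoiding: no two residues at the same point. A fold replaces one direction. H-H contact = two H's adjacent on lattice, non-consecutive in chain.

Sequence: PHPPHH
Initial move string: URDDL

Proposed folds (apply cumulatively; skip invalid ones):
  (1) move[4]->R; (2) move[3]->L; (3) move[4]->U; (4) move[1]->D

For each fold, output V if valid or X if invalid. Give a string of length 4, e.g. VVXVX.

Initial: URDDL -> [(0, 0), (0, 1), (1, 1), (1, 0), (1, -1), (0, -1)]
Fold 1: move[4]->R => URDDR VALID
Fold 2: move[3]->L => URDLR INVALID (collision), skipped
Fold 3: move[4]->U => URDDU INVALID (collision), skipped
Fold 4: move[1]->D => UDDDR INVALID (collision), skipped

Answer: VXXX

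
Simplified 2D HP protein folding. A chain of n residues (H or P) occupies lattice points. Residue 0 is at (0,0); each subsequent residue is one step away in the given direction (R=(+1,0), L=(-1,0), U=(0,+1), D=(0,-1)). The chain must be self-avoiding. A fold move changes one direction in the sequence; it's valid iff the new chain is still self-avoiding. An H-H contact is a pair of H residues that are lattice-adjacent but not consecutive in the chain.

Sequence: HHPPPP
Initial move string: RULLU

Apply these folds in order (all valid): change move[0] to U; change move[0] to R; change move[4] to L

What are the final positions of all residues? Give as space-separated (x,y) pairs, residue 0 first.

Initial moves: RULLU
Fold: move[0]->U => UULLU (positions: [(0, 0), (0, 1), (0, 2), (-1, 2), (-2, 2), (-2, 3)])
Fold: move[0]->R => RULLU (positions: [(0, 0), (1, 0), (1, 1), (0, 1), (-1, 1), (-1, 2)])
Fold: move[4]->L => RULLL (positions: [(0, 0), (1, 0), (1, 1), (0, 1), (-1, 1), (-2, 1)])

Answer: (0,0) (1,0) (1,1) (0,1) (-1,1) (-2,1)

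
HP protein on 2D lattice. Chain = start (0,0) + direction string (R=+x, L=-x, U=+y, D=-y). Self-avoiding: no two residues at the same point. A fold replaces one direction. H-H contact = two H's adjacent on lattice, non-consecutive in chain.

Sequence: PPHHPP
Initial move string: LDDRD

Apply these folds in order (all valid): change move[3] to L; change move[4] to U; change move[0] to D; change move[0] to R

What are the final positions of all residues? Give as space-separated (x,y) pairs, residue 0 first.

Answer: (0,0) (1,0) (1,-1) (1,-2) (0,-2) (0,-1)

Derivation:
Initial moves: LDDRD
Fold: move[3]->L => LDDLD (positions: [(0, 0), (-1, 0), (-1, -1), (-1, -2), (-2, -2), (-2, -3)])
Fold: move[4]->U => LDDLU (positions: [(0, 0), (-1, 0), (-1, -1), (-1, -2), (-2, -2), (-2, -1)])
Fold: move[0]->D => DDDLU (positions: [(0, 0), (0, -1), (0, -2), (0, -3), (-1, -3), (-1, -2)])
Fold: move[0]->R => RDDLU (positions: [(0, 0), (1, 0), (1, -1), (1, -2), (0, -2), (0, -1)])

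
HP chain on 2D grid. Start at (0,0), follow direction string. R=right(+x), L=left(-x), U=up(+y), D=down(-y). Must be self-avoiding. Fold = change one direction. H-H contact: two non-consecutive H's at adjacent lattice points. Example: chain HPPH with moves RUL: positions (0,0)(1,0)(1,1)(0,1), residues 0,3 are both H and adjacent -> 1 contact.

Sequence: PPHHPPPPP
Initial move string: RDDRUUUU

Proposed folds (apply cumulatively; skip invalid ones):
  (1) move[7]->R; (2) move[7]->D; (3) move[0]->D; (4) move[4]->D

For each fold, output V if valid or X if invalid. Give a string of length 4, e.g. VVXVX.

Initial: RDDRUUUU -> [(0, 0), (1, 0), (1, -1), (1, -2), (2, -2), (2, -1), (2, 0), (2, 1), (2, 2)]
Fold 1: move[7]->R => RDDRUUUR VALID
Fold 2: move[7]->D => RDDRUUUD INVALID (collision), skipped
Fold 3: move[0]->D => DDDRUUUR VALID
Fold 4: move[4]->D => DDDRDUUR INVALID (collision), skipped

Answer: VXVX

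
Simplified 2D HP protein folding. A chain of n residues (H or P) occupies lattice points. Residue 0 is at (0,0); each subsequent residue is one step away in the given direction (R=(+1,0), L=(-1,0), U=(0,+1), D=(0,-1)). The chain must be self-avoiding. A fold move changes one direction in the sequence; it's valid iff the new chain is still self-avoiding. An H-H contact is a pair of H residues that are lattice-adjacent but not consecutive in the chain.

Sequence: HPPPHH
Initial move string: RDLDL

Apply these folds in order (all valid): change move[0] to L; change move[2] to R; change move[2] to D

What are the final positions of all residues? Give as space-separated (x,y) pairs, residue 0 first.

Initial moves: RDLDL
Fold: move[0]->L => LDLDL (positions: [(0, 0), (-1, 0), (-1, -1), (-2, -1), (-2, -2), (-3, -2)])
Fold: move[2]->R => LDRDL (positions: [(0, 0), (-1, 0), (-1, -1), (0, -1), (0, -2), (-1, -2)])
Fold: move[2]->D => LDDDL (positions: [(0, 0), (-1, 0), (-1, -1), (-1, -2), (-1, -3), (-2, -3)])

Answer: (0,0) (-1,0) (-1,-1) (-1,-2) (-1,-3) (-2,-3)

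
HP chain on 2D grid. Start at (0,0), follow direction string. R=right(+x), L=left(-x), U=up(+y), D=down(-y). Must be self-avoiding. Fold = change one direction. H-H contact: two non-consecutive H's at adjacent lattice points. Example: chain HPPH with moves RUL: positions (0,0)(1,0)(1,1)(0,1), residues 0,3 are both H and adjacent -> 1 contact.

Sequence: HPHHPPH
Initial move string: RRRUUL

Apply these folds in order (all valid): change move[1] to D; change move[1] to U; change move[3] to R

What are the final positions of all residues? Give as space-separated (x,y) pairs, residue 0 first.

Answer: (0,0) (1,0) (1,1) (2,1) (3,1) (3,2) (2,2)

Derivation:
Initial moves: RRRUUL
Fold: move[1]->D => RDRUUL (positions: [(0, 0), (1, 0), (1, -1), (2, -1), (2, 0), (2, 1), (1, 1)])
Fold: move[1]->U => RURUUL (positions: [(0, 0), (1, 0), (1, 1), (2, 1), (2, 2), (2, 3), (1, 3)])
Fold: move[3]->R => RURRUL (positions: [(0, 0), (1, 0), (1, 1), (2, 1), (3, 1), (3, 2), (2, 2)])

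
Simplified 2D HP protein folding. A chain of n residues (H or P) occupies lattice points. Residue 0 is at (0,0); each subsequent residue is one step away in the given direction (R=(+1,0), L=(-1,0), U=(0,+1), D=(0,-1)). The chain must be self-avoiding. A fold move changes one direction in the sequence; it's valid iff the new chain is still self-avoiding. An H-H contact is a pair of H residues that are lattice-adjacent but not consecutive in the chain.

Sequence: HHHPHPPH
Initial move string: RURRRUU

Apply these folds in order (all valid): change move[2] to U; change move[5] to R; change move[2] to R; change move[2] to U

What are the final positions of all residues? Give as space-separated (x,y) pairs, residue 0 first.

Answer: (0,0) (1,0) (1,1) (1,2) (2,2) (3,2) (4,2) (4,3)

Derivation:
Initial moves: RURRRUU
Fold: move[2]->U => RUURRUU (positions: [(0, 0), (1, 0), (1, 1), (1, 2), (2, 2), (3, 2), (3, 3), (3, 4)])
Fold: move[5]->R => RUURRRU (positions: [(0, 0), (1, 0), (1, 1), (1, 2), (2, 2), (3, 2), (4, 2), (4, 3)])
Fold: move[2]->R => RURRRRU (positions: [(0, 0), (1, 0), (1, 1), (2, 1), (3, 1), (4, 1), (5, 1), (5, 2)])
Fold: move[2]->U => RUURRRU (positions: [(0, 0), (1, 0), (1, 1), (1, 2), (2, 2), (3, 2), (4, 2), (4, 3)])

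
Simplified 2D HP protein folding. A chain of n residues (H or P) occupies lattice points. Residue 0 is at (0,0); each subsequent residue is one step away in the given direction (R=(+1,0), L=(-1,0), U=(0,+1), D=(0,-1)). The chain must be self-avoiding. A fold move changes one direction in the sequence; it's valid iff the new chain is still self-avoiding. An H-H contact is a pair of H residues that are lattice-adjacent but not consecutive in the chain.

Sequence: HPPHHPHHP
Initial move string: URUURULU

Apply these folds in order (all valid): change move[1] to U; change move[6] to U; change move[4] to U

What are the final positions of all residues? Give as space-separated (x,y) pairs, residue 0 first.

Initial moves: URUURULU
Fold: move[1]->U => UUUURULU (positions: [(0, 0), (0, 1), (0, 2), (0, 3), (0, 4), (1, 4), (1, 5), (0, 5), (0, 6)])
Fold: move[6]->U => UUUURUUU (positions: [(0, 0), (0, 1), (0, 2), (0, 3), (0, 4), (1, 4), (1, 5), (1, 6), (1, 7)])
Fold: move[4]->U => UUUUUUUU (positions: [(0, 0), (0, 1), (0, 2), (0, 3), (0, 4), (0, 5), (0, 6), (0, 7), (0, 8)])

Answer: (0,0) (0,1) (0,2) (0,3) (0,4) (0,5) (0,6) (0,7) (0,8)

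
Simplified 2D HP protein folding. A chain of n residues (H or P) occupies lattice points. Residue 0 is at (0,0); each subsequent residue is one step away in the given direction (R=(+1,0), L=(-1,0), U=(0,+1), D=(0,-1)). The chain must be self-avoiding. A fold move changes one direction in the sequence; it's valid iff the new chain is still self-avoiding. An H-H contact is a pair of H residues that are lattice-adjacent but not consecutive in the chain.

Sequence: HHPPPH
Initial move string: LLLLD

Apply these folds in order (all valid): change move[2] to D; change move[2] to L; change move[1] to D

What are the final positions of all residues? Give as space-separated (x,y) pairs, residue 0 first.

Answer: (0,0) (-1,0) (-1,-1) (-2,-1) (-3,-1) (-3,-2)

Derivation:
Initial moves: LLLLD
Fold: move[2]->D => LLDLD (positions: [(0, 0), (-1, 0), (-2, 0), (-2, -1), (-3, -1), (-3, -2)])
Fold: move[2]->L => LLLLD (positions: [(0, 0), (-1, 0), (-2, 0), (-3, 0), (-4, 0), (-4, -1)])
Fold: move[1]->D => LDLLD (positions: [(0, 0), (-1, 0), (-1, -1), (-2, -1), (-3, -1), (-3, -2)])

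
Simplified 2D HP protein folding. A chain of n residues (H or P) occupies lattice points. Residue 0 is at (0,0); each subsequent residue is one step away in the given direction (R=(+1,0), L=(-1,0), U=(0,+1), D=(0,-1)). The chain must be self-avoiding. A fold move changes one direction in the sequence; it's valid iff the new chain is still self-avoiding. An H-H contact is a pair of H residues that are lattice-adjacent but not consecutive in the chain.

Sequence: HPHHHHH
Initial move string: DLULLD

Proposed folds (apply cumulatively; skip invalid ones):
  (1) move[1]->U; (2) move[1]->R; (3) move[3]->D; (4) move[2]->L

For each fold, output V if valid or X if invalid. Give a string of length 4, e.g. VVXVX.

Answer: XXXV

Derivation:
Initial: DLULLD -> [(0, 0), (0, -1), (-1, -1), (-1, 0), (-2, 0), (-3, 0), (-3, -1)]
Fold 1: move[1]->U => DUULLD INVALID (collision), skipped
Fold 2: move[1]->R => DRULLD INVALID (collision), skipped
Fold 3: move[3]->D => DLUDLD INVALID (collision), skipped
Fold 4: move[2]->L => DLLLLD VALID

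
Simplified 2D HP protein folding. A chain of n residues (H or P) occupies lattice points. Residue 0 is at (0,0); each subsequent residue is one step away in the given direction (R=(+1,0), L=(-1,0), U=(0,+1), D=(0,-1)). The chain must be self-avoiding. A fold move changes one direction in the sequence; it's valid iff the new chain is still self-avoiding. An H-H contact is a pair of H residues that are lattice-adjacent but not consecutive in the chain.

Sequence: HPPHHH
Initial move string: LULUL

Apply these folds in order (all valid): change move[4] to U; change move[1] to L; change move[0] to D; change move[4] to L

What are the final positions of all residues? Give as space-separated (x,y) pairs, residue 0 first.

Initial moves: LULUL
Fold: move[4]->U => LULUU (positions: [(0, 0), (-1, 0), (-1, 1), (-2, 1), (-2, 2), (-2, 3)])
Fold: move[1]->L => LLLUU (positions: [(0, 0), (-1, 0), (-2, 0), (-3, 0), (-3, 1), (-3, 2)])
Fold: move[0]->D => DLLUU (positions: [(0, 0), (0, -1), (-1, -1), (-2, -1), (-2, 0), (-2, 1)])
Fold: move[4]->L => DLLUL (positions: [(0, 0), (0, -1), (-1, -1), (-2, -1), (-2, 0), (-3, 0)])

Answer: (0,0) (0,-1) (-1,-1) (-2,-1) (-2,0) (-3,0)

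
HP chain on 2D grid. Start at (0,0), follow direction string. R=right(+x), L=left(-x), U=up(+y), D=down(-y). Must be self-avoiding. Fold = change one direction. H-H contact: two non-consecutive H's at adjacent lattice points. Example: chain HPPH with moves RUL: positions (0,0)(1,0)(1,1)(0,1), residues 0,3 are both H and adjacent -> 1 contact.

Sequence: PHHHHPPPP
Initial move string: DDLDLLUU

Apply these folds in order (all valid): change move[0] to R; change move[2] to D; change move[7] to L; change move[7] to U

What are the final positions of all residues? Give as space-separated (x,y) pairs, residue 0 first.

Initial moves: DDLDLLUU
Fold: move[0]->R => RDLDLLUU (positions: [(0, 0), (1, 0), (1, -1), (0, -1), (0, -2), (-1, -2), (-2, -2), (-2, -1), (-2, 0)])
Fold: move[2]->D => RDDDLLUU (positions: [(0, 0), (1, 0), (1, -1), (1, -2), (1, -3), (0, -3), (-1, -3), (-1, -2), (-1, -1)])
Fold: move[7]->L => RDDDLLUL (positions: [(0, 0), (1, 0), (1, -1), (1, -2), (1, -3), (0, -3), (-1, -3), (-1, -2), (-2, -2)])
Fold: move[7]->U => RDDDLLUU (positions: [(0, 0), (1, 0), (1, -1), (1, -2), (1, -3), (0, -3), (-1, -3), (-1, -2), (-1, -1)])

Answer: (0,0) (1,0) (1,-1) (1,-2) (1,-3) (0,-3) (-1,-3) (-1,-2) (-1,-1)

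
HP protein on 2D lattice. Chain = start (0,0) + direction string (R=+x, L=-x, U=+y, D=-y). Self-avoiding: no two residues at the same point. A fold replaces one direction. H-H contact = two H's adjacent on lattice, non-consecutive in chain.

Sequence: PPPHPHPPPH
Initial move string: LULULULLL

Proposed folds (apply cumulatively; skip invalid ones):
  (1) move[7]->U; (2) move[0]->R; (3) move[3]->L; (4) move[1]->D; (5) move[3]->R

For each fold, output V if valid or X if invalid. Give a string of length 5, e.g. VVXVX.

Answer: VVVVX

Derivation:
Initial: LULULULLL -> [(0, 0), (-1, 0), (-1, 1), (-2, 1), (-2, 2), (-3, 2), (-3, 3), (-4, 3), (-5, 3), (-6, 3)]
Fold 1: move[7]->U => LULULULUL VALID
Fold 2: move[0]->R => RULULULUL VALID
Fold 3: move[3]->L => RULLLULUL VALID
Fold 4: move[1]->D => RDLLLULUL VALID
Fold 5: move[3]->R => RDLRLULUL INVALID (collision), skipped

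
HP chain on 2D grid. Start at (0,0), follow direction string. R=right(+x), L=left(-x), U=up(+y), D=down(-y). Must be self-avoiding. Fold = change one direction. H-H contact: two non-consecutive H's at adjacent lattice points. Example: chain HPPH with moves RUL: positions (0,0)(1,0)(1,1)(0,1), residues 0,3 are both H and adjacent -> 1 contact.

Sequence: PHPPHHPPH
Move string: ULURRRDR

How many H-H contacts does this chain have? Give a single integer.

Answer: 1

Derivation:
Positions: [(0, 0), (0, 1), (-1, 1), (-1, 2), (0, 2), (1, 2), (2, 2), (2, 1), (3, 1)]
H-H contact: residue 1 @(0,1) - residue 4 @(0, 2)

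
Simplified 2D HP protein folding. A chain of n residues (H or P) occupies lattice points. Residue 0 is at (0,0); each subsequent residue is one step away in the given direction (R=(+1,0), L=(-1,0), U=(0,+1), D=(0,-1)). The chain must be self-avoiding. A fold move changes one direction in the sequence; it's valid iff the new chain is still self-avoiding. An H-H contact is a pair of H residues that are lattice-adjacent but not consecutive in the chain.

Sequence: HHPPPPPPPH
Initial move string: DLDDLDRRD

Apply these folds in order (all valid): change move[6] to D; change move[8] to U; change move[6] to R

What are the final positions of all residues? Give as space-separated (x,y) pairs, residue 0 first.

Answer: (0,0) (0,-1) (-1,-1) (-1,-2) (-1,-3) (-2,-3) (-2,-4) (-1,-4) (0,-4) (0,-3)

Derivation:
Initial moves: DLDDLDRRD
Fold: move[6]->D => DLDDLDDRD (positions: [(0, 0), (0, -1), (-1, -1), (-1, -2), (-1, -3), (-2, -3), (-2, -4), (-2, -5), (-1, -5), (-1, -6)])
Fold: move[8]->U => DLDDLDDRU (positions: [(0, 0), (0, -1), (-1, -1), (-1, -2), (-1, -3), (-2, -3), (-2, -4), (-2, -5), (-1, -5), (-1, -4)])
Fold: move[6]->R => DLDDLDRRU (positions: [(0, 0), (0, -1), (-1, -1), (-1, -2), (-1, -3), (-2, -3), (-2, -4), (-1, -4), (0, -4), (0, -3)])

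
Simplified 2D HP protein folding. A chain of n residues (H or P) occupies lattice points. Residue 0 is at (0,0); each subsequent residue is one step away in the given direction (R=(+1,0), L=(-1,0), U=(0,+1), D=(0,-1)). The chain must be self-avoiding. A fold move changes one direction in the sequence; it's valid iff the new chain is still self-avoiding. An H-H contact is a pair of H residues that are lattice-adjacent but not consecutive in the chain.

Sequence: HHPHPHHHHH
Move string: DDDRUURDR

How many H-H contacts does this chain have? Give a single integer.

Answer: 2

Derivation:
Positions: [(0, 0), (0, -1), (0, -2), (0, -3), (1, -3), (1, -2), (1, -1), (2, -1), (2, -2), (3, -2)]
H-H contact: residue 1 @(0,-1) - residue 6 @(1, -1)
H-H contact: residue 5 @(1,-2) - residue 8 @(2, -2)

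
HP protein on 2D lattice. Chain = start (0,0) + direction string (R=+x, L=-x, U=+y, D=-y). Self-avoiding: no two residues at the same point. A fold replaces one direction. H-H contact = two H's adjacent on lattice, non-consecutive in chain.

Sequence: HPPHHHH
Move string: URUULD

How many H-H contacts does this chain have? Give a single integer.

Answer: 1

Derivation:
Positions: [(0, 0), (0, 1), (1, 1), (1, 2), (1, 3), (0, 3), (0, 2)]
H-H contact: residue 3 @(1,2) - residue 6 @(0, 2)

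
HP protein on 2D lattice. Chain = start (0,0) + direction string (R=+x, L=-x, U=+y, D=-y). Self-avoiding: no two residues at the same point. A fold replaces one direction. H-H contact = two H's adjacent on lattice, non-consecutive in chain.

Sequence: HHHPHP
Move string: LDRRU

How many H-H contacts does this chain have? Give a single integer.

Answer: 0

Derivation:
Positions: [(0, 0), (-1, 0), (-1, -1), (0, -1), (1, -1), (1, 0)]
No H-H contacts found.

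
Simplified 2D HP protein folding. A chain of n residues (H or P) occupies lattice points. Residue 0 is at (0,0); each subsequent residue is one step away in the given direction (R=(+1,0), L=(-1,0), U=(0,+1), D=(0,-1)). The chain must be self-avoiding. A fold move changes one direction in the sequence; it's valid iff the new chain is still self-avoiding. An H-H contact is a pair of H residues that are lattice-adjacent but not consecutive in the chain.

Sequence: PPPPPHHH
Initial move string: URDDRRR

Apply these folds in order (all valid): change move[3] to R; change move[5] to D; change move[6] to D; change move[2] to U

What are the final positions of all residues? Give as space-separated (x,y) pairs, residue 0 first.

Initial moves: URDDRRR
Fold: move[3]->R => URDRRRR (positions: [(0, 0), (0, 1), (1, 1), (1, 0), (2, 0), (3, 0), (4, 0), (5, 0)])
Fold: move[5]->D => URDRRDR (positions: [(0, 0), (0, 1), (1, 1), (1, 0), (2, 0), (3, 0), (3, -1), (4, -1)])
Fold: move[6]->D => URDRRDD (positions: [(0, 0), (0, 1), (1, 1), (1, 0), (2, 0), (3, 0), (3, -1), (3, -2)])
Fold: move[2]->U => URURRDD (positions: [(0, 0), (0, 1), (1, 1), (1, 2), (2, 2), (3, 2), (3, 1), (3, 0)])

Answer: (0,0) (0,1) (1,1) (1,2) (2,2) (3,2) (3,1) (3,0)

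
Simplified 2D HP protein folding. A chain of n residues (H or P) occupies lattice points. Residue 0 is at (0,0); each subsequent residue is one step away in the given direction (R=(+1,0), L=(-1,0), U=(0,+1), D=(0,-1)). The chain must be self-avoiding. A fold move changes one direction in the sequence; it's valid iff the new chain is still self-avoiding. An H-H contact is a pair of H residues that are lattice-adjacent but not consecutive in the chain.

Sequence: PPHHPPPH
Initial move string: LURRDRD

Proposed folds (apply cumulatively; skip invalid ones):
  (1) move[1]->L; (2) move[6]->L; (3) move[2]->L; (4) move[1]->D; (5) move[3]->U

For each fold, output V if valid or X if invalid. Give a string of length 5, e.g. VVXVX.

Initial: LURRDRD -> [(0, 0), (-1, 0), (-1, 1), (0, 1), (1, 1), (1, 0), (2, 0), (2, -1)]
Fold 1: move[1]->L => LLRRDRD INVALID (collision), skipped
Fold 2: move[6]->L => LURRDRL INVALID (collision), skipped
Fold 3: move[2]->L => LULRDRD INVALID (collision), skipped
Fold 4: move[1]->D => LDRRDRD VALID
Fold 5: move[3]->U => LDRUDRD INVALID (collision), skipped

Answer: XXXVX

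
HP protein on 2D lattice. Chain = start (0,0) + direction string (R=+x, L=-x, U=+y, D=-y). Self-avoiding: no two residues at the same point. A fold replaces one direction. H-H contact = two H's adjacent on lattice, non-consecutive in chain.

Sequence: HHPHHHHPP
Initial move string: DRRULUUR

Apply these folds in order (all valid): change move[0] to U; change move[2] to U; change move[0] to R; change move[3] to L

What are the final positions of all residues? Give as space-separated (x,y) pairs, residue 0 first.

Initial moves: DRRULUUR
Fold: move[0]->U => URRULUUR (positions: [(0, 0), (0, 1), (1, 1), (2, 1), (2, 2), (1, 2), (1, 3), (1, 4), (2, 4)])
Fold: move[2]->U => URUULUUR (positions: [(0, 0), (0, 1), (1, 1), (1, 2), (1, 3), (0, 3), (0, 4), (0, 5), (1, 5)])
Fold: move[0]->R => RRUULUUR (positions: [(0, 0), (1, 0), (2, 0), (2, 1), (2, 2), (1, 2), (1, 3), (1, 4), (2, 4)])
Fold: move[3]->L => RRULLUUR (positions: [(0, 0), (1, 0), (2, 0), (2, 1), (1, 1), (0, 1), (0, 2), (0, 3), (1, 3)])

Answer: (0,0) (1,0) (2,0) (2,1) (1,1) (0,1) (0,2) (0,3) (1,3)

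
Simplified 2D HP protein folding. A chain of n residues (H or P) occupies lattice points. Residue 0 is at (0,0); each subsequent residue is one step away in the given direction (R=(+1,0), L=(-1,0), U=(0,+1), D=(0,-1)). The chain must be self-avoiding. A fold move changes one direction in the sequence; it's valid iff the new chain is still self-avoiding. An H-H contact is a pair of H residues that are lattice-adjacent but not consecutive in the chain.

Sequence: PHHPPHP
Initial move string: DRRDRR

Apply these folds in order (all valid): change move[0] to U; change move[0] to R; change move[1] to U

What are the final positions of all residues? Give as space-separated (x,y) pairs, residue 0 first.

Initial moves: DRRDRR
Fold: move[0]->U => URRDRR (positions: [(0, 0), (0, 1), (1, 1), (2, 1), (2, 0), (3, 0), (4, 0)])
Fold: move[0]->R => RRRDRR (positions: [(0, 0), (1, 0), (2, 0), (3, 0), (3, -1), (4, -1), (5, -1)])
Fold: move[1]->U => RURDRR (positions: [(0, 0), (1, 0), (1, 1), (2, 1), (2, 0), (3, 0), (4, 0)])

Answer: (0,0) (1,0) (1,1) (2,1) (2,0) (3,0) (4,0)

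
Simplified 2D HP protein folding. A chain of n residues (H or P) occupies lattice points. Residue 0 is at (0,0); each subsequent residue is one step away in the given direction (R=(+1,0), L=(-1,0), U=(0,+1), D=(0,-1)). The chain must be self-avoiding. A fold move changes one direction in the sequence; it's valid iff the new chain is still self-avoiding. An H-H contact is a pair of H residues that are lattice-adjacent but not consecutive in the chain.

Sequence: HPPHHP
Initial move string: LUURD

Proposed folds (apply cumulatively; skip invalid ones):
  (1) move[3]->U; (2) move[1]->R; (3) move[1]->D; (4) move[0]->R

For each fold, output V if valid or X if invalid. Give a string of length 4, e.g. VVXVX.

Answer: XXXV

Derivation:
Initial: LUURD -> [(0, 0), (-1, 0), (-1, 1), (-1, 2), (0, 2), (0, 1)]
Fold 1: move[3]->U => LUUUD INVALID (collision), skipped
Fold 2: move[1]->R => LRURD INVALID (collision), skipped
Fold 3: move[1]->D => LDURD INVALID (collision), skipped
Fold 4: move[0]->R => RUURD VALID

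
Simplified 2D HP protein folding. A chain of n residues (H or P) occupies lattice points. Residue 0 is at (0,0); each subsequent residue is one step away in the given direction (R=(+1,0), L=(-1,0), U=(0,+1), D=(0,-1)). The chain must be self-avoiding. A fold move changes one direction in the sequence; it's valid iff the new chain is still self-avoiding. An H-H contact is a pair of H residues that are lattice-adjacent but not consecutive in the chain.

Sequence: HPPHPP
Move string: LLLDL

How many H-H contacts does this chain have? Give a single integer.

Positions: [(0, 0), (-1, 0), (-2, 0), (-3, 0), (-3, -1), (-4, -1)]
No H-H contacts found.

Answer: 0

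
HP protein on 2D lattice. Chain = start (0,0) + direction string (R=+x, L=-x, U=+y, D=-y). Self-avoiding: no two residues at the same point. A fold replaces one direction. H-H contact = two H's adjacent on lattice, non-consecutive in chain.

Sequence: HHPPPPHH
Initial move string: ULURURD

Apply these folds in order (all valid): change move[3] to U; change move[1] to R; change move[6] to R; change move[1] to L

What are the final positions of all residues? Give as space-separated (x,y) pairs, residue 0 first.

Answer: (0,0) (0,1) (-1,1) (-1,2) (-1,3) (-1,4) (0,4) (1,4)

Derivation:
Initial moves: ULURURD
Fold: move[3]->U => ULUUURD (positions: [(0, 0), (0, 1), (-1, 1), (-1, 2), (-1, 3), (-1, 4), (0, 4), (0, 3)])
Fold: move[1]->R => URUUURD (positions: [(0, 0), (0, 1), (1, 1), (1, 2), (1, 3), (1, 4), (2, 4), (2, 3)])
Fold: move[6]->R => URUUURR (positions: [(0, 0), (0, 1), (1, 1), (1, 2), (1, 3), (1, 4), (2, 4), (3, 4)])
Fold: move[1]->L => ULUUURR (positions: [(0, 0), (0, 1), (-1, 1), (-1, 2), (-1, 3), (-1, 4), (0, 4), (1, 4)])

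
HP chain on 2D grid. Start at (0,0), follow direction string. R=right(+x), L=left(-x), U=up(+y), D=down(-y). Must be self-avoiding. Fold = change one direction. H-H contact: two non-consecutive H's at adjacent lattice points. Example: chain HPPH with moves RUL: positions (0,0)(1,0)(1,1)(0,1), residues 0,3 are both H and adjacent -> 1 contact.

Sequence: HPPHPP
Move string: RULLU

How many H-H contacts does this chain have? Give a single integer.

Answer: 1

Derivation:
Positions: [(0, 0), (1, 0), (1, 1), (0, 1), (-1, 1), (-1, 2)]
H-H contact: residue 0 @(0,0) - residue 3 @(0, 1)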